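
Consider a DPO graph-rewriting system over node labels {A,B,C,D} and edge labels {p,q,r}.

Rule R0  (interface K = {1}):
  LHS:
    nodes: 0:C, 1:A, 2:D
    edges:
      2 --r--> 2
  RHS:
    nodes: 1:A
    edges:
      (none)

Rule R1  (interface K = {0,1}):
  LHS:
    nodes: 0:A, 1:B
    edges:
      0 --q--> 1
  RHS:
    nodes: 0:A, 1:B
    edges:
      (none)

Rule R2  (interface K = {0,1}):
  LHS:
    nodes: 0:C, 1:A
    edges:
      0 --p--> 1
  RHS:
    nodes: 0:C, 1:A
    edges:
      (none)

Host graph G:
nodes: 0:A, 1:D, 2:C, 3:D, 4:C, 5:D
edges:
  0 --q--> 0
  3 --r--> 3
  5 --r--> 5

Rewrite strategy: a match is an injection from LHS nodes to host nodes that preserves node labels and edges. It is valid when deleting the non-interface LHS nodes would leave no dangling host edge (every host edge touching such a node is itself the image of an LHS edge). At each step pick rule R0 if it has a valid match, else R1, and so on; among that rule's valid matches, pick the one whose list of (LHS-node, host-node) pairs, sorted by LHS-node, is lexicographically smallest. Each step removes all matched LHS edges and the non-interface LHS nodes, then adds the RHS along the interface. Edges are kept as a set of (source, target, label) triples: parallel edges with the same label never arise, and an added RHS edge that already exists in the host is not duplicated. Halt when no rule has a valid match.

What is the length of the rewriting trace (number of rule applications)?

Answer: 2

Rewrite trace:
[0] host  ⇒  6 nodes, 3 edges  {0-q->0 3-r->3 5-r->5}
[1] R0 @ {0↦2, 1↦0, 2↦3}  ⇒  4 nodes, 2 edges  {0-q->0 5-r->5}
[2] R0 @ {0↦4, 1↦0, 2↦5}  ⇒  2 nodes, 1 edges  {0-q->0}
normal form: no rule applies after step 2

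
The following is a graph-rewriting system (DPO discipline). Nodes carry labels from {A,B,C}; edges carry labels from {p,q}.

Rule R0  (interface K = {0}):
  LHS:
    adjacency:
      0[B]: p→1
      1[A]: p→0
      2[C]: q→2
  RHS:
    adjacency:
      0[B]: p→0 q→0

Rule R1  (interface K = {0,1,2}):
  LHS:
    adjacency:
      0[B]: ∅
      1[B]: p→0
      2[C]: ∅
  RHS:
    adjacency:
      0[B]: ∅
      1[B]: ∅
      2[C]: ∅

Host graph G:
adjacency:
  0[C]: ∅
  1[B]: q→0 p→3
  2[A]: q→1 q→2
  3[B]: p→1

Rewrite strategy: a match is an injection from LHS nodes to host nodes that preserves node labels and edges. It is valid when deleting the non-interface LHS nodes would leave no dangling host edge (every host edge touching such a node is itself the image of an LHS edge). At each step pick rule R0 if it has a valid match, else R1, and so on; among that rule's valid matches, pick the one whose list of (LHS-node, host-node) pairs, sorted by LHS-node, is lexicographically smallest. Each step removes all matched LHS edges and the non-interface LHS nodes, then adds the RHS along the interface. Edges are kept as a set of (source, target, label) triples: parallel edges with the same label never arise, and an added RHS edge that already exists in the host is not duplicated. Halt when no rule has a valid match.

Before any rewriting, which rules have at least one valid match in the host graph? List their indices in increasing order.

Answer: [R1]

Rewrite trace:
R0: no valid match — LHS pattern not found
R1: 2 valid matches — {0↦1, 1↦3, 2↦0}, {0↦3, 1↦1, 2↦0}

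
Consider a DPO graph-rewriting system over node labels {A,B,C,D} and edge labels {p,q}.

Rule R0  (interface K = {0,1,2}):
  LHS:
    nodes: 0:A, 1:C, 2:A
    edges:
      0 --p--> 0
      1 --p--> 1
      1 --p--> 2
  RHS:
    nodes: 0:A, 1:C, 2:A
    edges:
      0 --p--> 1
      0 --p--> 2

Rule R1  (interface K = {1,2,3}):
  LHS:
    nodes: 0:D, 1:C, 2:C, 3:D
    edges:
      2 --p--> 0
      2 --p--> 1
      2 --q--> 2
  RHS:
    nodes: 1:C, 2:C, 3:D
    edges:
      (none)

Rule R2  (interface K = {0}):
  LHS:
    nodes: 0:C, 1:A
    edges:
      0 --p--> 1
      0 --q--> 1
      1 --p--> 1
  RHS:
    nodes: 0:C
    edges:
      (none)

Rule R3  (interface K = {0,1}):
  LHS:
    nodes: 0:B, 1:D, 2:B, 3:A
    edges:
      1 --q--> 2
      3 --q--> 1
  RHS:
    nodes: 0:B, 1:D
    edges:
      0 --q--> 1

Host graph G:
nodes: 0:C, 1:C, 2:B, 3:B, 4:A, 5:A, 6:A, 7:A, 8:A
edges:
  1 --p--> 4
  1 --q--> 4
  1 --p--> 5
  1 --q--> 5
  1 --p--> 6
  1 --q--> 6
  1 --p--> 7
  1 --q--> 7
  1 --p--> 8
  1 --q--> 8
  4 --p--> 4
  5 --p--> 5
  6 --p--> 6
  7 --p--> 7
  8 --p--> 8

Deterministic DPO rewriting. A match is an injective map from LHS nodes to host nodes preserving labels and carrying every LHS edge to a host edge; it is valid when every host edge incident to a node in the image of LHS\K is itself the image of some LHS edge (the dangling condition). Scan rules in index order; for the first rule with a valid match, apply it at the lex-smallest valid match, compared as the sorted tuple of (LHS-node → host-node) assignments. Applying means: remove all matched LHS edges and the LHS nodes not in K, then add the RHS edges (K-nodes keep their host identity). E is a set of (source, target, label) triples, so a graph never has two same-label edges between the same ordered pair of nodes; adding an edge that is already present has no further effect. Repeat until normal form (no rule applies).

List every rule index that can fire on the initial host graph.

Answer: [R2]

Steps:
R0: no valid match — LHS pattern not found
R1: no valid match — LHS pattern not found
R2: 5 valid matches — {0↦1, 1↦4}, {0↦1, 1↦5}, {0↦1, 1↦6} (+2 more)
R3: no valid match — LHS pattern not found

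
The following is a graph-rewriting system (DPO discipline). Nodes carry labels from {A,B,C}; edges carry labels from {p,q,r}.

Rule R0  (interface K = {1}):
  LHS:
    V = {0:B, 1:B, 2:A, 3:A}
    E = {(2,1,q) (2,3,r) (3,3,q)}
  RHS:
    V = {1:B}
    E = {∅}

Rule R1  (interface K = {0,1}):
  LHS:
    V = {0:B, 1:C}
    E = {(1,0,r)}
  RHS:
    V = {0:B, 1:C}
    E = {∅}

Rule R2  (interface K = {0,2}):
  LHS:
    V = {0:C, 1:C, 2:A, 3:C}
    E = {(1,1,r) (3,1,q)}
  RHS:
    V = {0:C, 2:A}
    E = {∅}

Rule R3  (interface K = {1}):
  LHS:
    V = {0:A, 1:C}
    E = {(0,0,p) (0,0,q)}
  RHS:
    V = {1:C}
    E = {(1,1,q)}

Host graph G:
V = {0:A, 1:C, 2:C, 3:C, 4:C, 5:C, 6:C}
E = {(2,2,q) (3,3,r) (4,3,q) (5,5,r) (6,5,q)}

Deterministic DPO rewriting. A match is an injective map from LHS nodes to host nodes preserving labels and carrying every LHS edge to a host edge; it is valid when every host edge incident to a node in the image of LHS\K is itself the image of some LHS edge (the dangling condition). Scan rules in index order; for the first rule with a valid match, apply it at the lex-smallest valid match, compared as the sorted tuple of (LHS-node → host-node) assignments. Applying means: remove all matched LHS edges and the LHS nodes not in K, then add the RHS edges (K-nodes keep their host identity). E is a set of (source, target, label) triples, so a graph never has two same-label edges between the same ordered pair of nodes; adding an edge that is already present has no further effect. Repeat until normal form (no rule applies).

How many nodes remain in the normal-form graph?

initial: |V|=7 |E|=5  E = 2-q->2 3-r->3 4-q->3 5-r->5 6-q->5
step 1: apply R2 at {0↦1, 1↦3, 2↦0, 3↦4}  → |V|=5 |E|=3  E = 2-q->2 5-r->5 6-q->5
step 2: apply R2 at {0↦1, 1↦5, 2↦0, 3↦6}  → |V|=3 |E|=1  E = 2-q->2
halt: no rule applies after step 2
NF nodes: {0:A, 1:C, 2:C}

Answer: 3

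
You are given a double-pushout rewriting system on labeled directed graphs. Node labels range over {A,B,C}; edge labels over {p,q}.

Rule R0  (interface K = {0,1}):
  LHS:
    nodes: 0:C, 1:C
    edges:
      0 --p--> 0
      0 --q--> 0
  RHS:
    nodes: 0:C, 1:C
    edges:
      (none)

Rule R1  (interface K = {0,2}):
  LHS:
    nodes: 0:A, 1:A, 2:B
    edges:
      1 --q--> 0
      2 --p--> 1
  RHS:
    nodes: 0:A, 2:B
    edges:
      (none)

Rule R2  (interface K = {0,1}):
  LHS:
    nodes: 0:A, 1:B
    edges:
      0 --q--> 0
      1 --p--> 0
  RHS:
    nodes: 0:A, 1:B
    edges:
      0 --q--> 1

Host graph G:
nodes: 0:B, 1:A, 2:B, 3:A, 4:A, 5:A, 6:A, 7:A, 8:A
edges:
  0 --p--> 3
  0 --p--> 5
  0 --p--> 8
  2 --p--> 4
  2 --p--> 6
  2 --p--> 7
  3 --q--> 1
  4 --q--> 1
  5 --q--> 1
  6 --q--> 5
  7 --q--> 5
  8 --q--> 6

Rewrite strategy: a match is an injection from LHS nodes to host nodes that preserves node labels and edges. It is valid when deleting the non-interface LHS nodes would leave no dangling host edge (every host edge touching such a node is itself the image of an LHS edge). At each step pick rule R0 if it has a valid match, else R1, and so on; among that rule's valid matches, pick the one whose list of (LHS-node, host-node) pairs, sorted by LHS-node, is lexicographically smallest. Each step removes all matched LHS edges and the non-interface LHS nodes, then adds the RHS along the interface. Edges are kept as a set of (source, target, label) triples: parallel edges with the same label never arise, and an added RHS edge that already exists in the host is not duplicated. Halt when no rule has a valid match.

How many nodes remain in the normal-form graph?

start.  V:9 E:12  edges: 0-p->3 0-p->5 0-p->8 2-p->4 2-p->6 2-p->7 3-q->1 4-q->1 5-q->1 6-q->5 7-q->5 8-q->6
1. fire R1 via {0↦1, 1↦3, 2↦0}  →  V:8 E:10  edges: 0-p->5 0-p->8 2-p->4 2-p->6 2-p->7 4-q->1 5-q->1 6-q->5 7-q->5 8-q->6
2. fire R1 via {0↦1, 1↦4, 2↦2}  →  V:7 E:8  edges: 0-p->5 0-p->8 2-p->6 2-p->7 5-q->1 6-q->5 7-q->5 8-q->6
3. fire R1 via {0↦5, 1↦7, 2↦2}  →  V:6 E:6  edges: 0-p->5 0-p->8 2-p->6 5-q->1 6-q->5 8-q->6
4. fire R1 via {0↦6, 1↦8, 2↦0}  →  V:5 E:4  edges: 0-p->5 2-p->6 5-q->1 6-q->5
5. fire R1 via {0↦5, 1↦6, 2↦2}  →  V:4 E:2  edges: 0-p->5 5-q->1
6. fire R1 via {0↦1, 1↦5, 2↦0}  →  V:3 E:0  edges: ∅
final graph: no rule applies after step 6
NF nodes: {0:B, 1:A, 2:B}

Answer: 3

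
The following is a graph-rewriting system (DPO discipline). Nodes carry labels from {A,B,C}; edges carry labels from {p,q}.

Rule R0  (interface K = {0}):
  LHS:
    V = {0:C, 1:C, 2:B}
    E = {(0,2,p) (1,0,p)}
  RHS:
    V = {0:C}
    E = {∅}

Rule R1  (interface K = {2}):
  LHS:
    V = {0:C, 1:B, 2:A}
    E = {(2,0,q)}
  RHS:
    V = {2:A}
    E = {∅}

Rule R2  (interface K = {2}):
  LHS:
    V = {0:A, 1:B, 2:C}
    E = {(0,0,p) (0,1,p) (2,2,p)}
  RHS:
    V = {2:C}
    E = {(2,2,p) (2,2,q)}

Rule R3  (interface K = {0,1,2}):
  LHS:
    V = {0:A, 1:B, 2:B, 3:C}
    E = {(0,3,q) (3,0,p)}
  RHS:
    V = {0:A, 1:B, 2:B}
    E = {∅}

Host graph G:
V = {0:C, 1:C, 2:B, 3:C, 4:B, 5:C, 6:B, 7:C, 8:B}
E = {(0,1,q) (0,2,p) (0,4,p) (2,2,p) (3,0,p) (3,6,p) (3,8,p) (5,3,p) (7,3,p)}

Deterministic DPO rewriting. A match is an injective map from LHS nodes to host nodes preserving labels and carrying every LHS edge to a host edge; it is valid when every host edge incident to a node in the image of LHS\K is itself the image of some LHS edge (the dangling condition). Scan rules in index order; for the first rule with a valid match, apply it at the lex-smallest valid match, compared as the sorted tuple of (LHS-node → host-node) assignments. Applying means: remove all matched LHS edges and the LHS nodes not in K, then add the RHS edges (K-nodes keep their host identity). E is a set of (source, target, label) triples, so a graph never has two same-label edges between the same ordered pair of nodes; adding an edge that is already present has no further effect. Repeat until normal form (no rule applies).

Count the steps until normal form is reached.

Answer: 3

Steps:
start.  V:9 E:9  edges: 0-q->1 0-p->2 0-p->4 2-p->2 3-p->0 3-p->6 3-p->8 5-p->3 7-p->3
1. fire R0 via {0↦3, 1↦5, 2↦6}  →  V:7 E:7  edges: 0-q->1 0-p->2 0-p->4 2-p->2 3-p->0 3-p->8 7-p->3
2. fire R0 via {0↦3, 1↦7, 2↦8}  →  V:5 E:5  edges: 0-q->1 0-p->2 0-p->4 2-p->2 3-p->0
3. fire R0 via {0↦0, 1↦3, 2↦4}  →  V:3 E:3  edges: 0-q->1 0-p->2 2-p->2
final graph: no rule applies after step 3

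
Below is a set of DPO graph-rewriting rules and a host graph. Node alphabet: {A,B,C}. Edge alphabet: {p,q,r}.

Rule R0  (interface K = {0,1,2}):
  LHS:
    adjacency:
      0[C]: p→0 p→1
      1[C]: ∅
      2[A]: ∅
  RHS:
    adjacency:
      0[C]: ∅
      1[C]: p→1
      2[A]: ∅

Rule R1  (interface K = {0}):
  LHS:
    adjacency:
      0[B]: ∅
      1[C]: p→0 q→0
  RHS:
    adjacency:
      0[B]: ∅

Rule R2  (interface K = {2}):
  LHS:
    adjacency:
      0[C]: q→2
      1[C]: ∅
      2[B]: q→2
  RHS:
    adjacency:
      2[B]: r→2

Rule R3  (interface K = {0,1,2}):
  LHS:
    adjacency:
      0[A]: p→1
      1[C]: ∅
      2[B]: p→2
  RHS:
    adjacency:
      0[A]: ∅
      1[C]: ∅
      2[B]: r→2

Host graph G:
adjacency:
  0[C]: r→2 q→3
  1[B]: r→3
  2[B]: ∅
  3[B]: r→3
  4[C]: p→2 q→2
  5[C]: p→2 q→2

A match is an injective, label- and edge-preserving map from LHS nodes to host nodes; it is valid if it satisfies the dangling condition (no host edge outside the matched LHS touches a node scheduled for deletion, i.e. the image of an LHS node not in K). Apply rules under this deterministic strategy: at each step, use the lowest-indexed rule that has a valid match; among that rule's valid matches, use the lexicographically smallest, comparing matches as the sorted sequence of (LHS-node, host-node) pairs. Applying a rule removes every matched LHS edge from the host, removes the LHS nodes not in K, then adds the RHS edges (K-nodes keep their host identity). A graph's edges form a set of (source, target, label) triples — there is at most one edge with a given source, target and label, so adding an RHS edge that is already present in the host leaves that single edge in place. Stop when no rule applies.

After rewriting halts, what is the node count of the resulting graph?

Answer: 4

Steps:
start.  V:6 E:8  edges: 0-r->2 0-q->3 1-r->3 3-r->3 4-p->2 4-q->2 5-p->2 5-q->2
1. fire R1 via {0↦2, 1↦4}  →  V:5 E:6  edges: 0-r->2 0-q->3 1-r->3 3-r->3 5-p->2 5-q->2
2. fire R1 via {0↦2, 1↦5}  →  V:4 E:4  edges: 0-r->2 0-q->3 1-r->3 3-r->3
halt: no rule applies after step 2
NF nodes: {0:C, 1:B, 2:B, 3:B}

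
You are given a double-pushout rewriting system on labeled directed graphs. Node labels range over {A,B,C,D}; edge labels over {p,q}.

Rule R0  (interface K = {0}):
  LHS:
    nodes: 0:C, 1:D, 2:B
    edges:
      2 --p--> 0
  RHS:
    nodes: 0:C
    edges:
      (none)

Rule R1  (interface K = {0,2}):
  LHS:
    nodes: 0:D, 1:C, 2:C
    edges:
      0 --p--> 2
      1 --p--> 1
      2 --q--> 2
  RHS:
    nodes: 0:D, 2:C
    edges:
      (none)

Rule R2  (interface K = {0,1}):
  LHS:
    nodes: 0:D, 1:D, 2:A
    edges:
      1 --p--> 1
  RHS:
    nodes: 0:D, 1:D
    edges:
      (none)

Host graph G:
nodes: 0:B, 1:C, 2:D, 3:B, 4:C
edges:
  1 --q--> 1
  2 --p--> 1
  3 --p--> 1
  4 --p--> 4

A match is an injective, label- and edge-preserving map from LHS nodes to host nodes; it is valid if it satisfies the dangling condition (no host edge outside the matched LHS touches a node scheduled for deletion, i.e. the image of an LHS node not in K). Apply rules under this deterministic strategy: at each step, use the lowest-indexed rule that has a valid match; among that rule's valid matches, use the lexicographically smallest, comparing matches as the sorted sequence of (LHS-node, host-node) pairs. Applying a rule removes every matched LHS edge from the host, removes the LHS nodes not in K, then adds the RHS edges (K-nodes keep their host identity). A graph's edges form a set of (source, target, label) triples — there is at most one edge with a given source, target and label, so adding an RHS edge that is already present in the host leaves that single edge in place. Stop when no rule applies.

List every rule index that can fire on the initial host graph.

Answer: [R1]

Steps:
R0: no valid match — 1 raw match, all fail dangling condition
R1: 1 valid match — {0↦2, 1↦4, 2↦1}
R2: no valid match — LHS pattern not found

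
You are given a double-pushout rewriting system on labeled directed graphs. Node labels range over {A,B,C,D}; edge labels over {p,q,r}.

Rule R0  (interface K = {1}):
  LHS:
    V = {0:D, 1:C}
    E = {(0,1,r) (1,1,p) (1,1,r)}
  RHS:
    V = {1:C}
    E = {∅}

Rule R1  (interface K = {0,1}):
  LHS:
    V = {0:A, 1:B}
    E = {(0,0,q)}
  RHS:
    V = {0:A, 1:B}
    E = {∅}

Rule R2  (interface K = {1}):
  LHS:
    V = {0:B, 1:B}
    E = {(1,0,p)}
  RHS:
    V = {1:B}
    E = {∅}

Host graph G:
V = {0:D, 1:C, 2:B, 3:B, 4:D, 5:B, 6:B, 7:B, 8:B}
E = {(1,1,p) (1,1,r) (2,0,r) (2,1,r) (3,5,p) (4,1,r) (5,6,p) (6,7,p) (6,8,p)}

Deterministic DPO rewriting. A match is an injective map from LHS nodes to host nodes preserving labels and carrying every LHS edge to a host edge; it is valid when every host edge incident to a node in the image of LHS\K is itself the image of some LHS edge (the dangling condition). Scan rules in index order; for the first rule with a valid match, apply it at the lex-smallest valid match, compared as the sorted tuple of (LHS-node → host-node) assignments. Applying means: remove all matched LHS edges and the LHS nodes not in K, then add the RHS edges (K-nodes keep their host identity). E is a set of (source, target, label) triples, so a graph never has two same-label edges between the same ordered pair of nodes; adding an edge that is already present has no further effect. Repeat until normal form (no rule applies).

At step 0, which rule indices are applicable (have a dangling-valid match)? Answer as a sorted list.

Answer: [R0,R2]

Derivation:
R0: 1 valid match — {0↦4, 1↦1}
R1: no valid match — LHS pattern not found
R2: 2 valid matches — {0↦7, 1↦6}, {0↦8, 1↦6}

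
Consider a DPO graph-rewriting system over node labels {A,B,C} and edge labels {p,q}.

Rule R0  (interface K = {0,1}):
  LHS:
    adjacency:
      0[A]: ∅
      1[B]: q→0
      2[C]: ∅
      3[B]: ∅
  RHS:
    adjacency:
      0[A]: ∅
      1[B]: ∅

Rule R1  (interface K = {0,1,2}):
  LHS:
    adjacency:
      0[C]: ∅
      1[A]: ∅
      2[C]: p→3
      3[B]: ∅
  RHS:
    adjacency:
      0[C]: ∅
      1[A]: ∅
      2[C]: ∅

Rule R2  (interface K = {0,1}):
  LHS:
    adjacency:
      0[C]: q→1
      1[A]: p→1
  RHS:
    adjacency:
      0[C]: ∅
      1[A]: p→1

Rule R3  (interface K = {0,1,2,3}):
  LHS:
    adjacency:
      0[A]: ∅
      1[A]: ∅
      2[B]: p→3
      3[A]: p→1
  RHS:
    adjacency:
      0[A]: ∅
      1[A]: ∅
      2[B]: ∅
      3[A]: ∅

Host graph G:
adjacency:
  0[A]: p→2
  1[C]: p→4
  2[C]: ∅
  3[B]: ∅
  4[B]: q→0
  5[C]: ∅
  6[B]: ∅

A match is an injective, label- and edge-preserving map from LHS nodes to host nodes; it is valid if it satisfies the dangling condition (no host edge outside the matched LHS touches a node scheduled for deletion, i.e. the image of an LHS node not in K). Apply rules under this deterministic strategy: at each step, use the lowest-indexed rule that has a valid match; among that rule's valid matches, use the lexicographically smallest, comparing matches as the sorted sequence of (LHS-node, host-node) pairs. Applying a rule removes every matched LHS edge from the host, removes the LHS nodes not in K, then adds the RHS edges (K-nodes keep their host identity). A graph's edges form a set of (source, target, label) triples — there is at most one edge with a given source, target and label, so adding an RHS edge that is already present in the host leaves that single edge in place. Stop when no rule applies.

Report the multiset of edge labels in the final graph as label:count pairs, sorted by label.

Answer: p:1

Derivation:
[0] host  ⇒  7 nodes, 3 edges  {0-p->2 1-p->4 4-q->0}
[1] R0 @ {0↦0, 1↦4, 2↦5, 3↦3}  ⇒  5 nodes, 2 edges  {0-p->2 1-p->4}
[2] R1 @ {0↦2, 1↦0, 2↦1, 3↦4}  ⇒  4 nodes, 1 edges  {0-p->2}
normal form: no rule applies after step 2
NF edges: [(0, 2, 'p')]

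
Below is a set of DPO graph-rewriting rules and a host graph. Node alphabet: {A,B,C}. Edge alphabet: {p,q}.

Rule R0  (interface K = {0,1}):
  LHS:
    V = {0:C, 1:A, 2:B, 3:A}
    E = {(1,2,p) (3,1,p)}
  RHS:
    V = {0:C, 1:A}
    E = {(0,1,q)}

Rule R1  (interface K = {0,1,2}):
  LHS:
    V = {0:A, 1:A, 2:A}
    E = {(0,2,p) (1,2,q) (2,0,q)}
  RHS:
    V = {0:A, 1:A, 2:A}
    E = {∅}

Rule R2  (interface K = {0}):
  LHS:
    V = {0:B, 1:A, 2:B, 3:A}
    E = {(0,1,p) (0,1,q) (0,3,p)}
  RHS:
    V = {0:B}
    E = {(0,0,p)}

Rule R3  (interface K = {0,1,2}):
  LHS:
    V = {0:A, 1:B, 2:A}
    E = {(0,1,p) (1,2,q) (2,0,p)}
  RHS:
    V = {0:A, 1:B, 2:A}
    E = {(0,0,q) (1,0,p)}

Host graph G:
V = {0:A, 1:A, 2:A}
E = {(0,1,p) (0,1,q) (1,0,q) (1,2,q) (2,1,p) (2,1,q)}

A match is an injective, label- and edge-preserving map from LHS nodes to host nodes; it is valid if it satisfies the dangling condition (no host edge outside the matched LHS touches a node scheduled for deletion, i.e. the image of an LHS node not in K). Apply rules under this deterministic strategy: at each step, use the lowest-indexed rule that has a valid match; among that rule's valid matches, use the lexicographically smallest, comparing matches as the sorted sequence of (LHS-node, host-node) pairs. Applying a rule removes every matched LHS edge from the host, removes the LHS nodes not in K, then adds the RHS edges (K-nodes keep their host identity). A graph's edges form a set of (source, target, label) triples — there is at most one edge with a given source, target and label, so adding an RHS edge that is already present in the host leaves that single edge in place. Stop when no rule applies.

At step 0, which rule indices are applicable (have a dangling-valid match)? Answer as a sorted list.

R0: no valid match — LHS pattern not found
R1: 2 valid matches — {0↦0, 1↦2, 2↦1}, {0↦2, 1↦0, 2↦1}
R2: no valid match — LHS pattern not found
R3: no valid match — LHS pattern not found

Answer: [R1]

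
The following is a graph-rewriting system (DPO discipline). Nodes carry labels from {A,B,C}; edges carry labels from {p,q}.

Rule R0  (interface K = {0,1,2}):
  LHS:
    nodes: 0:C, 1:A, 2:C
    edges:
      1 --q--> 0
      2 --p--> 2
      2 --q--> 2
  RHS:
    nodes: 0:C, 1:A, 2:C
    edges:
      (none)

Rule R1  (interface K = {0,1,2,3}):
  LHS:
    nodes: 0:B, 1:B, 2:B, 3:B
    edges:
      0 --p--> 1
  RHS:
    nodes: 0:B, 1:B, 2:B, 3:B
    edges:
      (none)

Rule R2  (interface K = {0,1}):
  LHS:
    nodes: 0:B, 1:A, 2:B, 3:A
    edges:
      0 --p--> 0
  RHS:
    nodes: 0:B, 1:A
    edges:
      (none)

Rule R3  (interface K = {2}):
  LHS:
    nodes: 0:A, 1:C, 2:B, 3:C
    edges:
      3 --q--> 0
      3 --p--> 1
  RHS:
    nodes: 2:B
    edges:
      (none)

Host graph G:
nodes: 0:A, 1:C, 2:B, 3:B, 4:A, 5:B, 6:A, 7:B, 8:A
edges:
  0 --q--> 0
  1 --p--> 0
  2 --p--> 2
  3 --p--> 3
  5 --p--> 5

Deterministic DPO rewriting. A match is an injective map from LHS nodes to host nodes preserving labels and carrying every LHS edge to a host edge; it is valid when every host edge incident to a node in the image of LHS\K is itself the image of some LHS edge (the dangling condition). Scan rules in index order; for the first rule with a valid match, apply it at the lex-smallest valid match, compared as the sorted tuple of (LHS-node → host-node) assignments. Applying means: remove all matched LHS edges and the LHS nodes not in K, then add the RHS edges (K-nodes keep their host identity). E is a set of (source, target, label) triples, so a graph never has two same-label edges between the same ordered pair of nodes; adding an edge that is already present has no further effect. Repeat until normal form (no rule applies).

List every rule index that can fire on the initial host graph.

Answer: [R2]

Derivation:
R0: no valid match — LHS pattern not found
R1: no valid match — LHS pattern not found
R2: 27 valid matches — {0↦2, 1↦0, 2↦7, 3↦4}, {0↦2, 1↦0, 2↦7, 3↦6}, {0↦2, 1↦0, 2↦7, 3↦8} (+24 more)
R3: no valid match — LHS pattern not found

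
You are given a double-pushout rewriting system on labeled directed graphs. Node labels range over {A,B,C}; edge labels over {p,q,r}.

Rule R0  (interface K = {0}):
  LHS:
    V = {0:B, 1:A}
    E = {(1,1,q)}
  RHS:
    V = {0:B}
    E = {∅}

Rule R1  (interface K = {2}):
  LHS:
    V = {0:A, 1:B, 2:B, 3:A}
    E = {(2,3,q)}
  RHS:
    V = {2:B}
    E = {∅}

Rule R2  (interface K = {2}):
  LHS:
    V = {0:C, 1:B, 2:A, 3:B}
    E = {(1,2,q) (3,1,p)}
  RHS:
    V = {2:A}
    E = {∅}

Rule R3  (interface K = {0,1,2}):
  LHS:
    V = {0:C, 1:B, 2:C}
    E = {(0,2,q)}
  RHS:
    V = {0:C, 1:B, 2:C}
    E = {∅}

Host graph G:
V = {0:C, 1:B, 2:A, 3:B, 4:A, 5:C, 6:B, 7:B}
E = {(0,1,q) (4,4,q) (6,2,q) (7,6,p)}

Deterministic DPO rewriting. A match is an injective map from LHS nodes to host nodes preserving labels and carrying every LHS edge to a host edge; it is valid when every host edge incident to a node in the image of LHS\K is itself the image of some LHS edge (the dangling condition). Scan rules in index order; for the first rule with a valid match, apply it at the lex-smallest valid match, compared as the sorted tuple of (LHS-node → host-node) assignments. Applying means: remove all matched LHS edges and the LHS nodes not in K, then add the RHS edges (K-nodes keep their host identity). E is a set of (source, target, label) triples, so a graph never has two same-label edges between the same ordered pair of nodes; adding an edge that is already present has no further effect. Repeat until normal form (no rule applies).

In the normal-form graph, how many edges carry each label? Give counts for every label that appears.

[0] host  ⇒  8 nodes, 4 edges  {0-q->1 4-q->4 6-q->2 7-p->6}
[1] R0 @ {0↦1, 1↦4}  ⇒  7 nodes, 3 edges  {0-q->1 6-q->2 7-p->6}
[2] R2 @ {0↦5, 1↦6, 2↦2, 3↦7}  ⇒  4 nodes, 1 edges  {0-q->1}
normal form: no rule applies after step 2
NF edges: [(0, 1, 'q')]

Answer: q:1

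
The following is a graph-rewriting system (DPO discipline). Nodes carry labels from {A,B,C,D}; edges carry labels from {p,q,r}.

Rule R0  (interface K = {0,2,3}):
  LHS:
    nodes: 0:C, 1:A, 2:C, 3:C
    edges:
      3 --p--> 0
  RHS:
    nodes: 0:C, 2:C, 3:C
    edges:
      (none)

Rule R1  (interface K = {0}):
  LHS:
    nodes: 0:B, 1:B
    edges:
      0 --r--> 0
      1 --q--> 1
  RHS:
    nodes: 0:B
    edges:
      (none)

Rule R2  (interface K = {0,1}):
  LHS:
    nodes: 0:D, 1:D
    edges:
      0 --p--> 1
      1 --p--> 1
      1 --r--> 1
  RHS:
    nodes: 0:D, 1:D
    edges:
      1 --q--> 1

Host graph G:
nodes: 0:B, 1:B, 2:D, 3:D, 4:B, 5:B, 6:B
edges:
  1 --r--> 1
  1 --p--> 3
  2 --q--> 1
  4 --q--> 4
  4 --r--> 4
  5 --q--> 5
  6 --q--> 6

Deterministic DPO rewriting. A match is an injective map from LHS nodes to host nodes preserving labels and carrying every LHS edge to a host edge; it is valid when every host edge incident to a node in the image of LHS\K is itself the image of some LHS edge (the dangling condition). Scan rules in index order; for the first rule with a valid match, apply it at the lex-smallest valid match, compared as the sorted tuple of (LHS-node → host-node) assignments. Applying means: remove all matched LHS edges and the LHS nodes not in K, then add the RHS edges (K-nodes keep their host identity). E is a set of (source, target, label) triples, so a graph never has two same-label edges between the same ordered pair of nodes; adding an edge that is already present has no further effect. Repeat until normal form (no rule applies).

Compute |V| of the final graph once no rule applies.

Answer: 5

Steps:
[0] host  ⇒  7 nodes, 7 edges  {1-r->1 1-p->3 2-q->1 4-q->4 4-r->4 5-q->5 6-q->6}
[1] R1 @ {0↦1, 1↦5}  ⇒  6 nodes, 5 edges  {1-p->3 2-q->1 4-q->4 4-r->4 6-q->6}
[2] R1 @ {0↦4, 1↦6}  ⇒  5 nodes, 3 edges  {1-p->3 2-q->1 4-q->4}
halt: no rule applies after step 2
NF nodes: {0:B, 1:B, 2:D, 3:D, 4:B}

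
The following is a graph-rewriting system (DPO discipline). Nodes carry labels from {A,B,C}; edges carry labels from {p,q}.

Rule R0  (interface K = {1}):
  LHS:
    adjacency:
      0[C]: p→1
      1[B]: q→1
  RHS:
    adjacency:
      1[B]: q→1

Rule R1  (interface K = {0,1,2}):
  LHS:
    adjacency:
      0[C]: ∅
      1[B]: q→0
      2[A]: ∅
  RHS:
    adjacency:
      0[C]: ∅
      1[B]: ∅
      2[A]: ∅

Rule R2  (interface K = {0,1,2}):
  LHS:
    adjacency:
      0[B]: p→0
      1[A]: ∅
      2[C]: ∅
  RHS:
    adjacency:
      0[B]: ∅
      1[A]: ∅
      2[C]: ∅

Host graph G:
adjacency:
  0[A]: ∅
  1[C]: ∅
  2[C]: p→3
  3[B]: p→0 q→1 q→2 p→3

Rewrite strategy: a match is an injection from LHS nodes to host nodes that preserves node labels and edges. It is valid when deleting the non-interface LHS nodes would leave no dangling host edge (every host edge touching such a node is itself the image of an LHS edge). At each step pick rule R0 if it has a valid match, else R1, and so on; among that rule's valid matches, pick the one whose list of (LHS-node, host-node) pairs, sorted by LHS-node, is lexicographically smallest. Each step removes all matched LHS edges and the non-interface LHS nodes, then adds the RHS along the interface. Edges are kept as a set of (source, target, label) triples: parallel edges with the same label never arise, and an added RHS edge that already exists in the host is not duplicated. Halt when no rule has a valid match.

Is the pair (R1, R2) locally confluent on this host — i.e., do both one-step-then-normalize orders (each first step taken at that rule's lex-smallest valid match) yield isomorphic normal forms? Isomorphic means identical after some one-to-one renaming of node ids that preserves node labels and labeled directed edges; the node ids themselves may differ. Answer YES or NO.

branch R1-first: apply at {0↦1, 1↦3, 2↦0} → |E|=4, then 2 more step(s) → NF |V|=4 |E|=2 V={0:A, 1:C, 2:C, 3:B} E=2-p->3 3-p->0
branch R2-first: apply at {0↦3, 1↦0, 2↦1} → |E|=4, then 2 more step(s) → NF |V|=4 |E|=2 V={0:A, 1:C, 2:C, 3:B} E=2-p->3 3-p->0
graphs isomorphic (equal up to label-preserving node renaming)

Answer: YES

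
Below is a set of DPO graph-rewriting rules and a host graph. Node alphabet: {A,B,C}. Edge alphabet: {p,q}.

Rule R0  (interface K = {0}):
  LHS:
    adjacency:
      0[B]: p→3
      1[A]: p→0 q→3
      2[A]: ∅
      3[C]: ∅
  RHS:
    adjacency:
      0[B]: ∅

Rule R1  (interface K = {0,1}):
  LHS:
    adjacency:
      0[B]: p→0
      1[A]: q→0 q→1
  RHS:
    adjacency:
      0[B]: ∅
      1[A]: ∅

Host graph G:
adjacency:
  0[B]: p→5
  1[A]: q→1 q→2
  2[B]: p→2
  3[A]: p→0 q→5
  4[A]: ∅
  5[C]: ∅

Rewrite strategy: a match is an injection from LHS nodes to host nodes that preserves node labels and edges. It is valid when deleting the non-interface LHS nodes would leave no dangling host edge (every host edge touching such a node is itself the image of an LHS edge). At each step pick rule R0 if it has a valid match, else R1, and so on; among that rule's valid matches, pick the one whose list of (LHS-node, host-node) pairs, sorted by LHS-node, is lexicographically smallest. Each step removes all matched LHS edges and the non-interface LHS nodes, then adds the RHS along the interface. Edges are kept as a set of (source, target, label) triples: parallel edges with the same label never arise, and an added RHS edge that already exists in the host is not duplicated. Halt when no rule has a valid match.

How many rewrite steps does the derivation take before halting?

[0] host  ⇒  6 nodes, 6 edges  {0-p->5 1-q->1 1-q->2 2-p->2 3-p->0 3-q->5}
[1] R0 @ {0↦0, 1↦3, 2↦4, 3↦5}  ⇒  3 nodes, 3 edges  {1-q->1 1-q->2 2-p->2}
[2] R1 @ {0↦2, 1↦1}  ⇒  3 nodes, 0 edges  {∅}
normal form: no rule applies after step 2

Answer: 2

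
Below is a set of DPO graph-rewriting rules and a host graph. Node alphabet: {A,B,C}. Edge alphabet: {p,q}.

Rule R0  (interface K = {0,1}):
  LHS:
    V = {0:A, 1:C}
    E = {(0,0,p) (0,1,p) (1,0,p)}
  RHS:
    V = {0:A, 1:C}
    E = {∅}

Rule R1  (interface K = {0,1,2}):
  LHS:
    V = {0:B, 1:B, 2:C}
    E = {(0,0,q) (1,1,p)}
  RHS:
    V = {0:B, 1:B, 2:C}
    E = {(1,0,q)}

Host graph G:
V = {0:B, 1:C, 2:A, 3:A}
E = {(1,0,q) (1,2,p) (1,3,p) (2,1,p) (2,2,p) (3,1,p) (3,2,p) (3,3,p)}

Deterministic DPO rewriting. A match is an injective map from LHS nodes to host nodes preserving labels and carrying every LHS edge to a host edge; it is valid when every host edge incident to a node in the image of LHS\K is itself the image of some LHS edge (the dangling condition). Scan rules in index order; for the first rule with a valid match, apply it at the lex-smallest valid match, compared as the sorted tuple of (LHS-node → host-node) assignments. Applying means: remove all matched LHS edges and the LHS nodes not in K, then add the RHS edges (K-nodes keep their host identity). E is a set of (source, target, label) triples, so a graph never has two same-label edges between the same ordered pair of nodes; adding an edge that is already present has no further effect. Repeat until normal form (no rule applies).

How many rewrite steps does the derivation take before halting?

Answer: 2

Rewrite trace:
initial: |V|=4 |E|=8  E = 1-q->0 1-p->2 1-p->3 2-p->1 2-p->2 3-p->1 3-p->2 3-p->3
step 1: apply R0 at {0↦2, 1↦1}  → |V|=4 |E|=5  E = 1-q->0 1-p->3 3-p->1 3-p->2 3-p->3
step 2: apply R0 at {0↦3, 1↦1}  → |V|=4 |E|=2  E = 1-q->0 3-p->2
normal form: no rule applies after step 2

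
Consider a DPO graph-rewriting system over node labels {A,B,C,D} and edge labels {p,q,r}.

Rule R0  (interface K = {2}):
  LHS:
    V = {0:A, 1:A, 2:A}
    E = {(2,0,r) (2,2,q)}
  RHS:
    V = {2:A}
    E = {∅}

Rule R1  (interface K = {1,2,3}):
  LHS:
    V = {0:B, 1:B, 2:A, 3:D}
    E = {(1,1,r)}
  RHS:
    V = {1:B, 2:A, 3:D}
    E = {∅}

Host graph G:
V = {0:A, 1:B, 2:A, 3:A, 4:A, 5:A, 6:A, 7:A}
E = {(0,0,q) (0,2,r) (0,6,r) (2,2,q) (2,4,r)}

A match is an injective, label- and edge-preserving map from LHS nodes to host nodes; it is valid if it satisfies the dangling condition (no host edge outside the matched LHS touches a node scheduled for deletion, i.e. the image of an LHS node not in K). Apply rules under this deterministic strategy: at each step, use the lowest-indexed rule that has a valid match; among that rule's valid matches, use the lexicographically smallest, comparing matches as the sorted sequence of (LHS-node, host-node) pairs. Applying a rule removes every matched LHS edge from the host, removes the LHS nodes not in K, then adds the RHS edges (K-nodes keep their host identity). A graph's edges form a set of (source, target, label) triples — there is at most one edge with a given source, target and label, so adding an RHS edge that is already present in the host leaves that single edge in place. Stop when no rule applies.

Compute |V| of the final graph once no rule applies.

Answer: 4

Derivation:
[0] host  ⇒  8 nodes, 5 edges  {0-q->0 0-r->2 0-r->6 2-q->2 2-r->4}
[1] R0 @ {0↦4, 1↦3, 2↦2}  ⇒  6 nodes, 3 edges  {0-q->0 0-r->2 0-r->6}
[2] R0 @ {0↦2, 1↦5, 2↦0}  ⇒  4 nodes, 1 edges  {0-r->6}
final graph: no rule applies after step 2
NF nodes: {0:A, 1:B, 6:A, 7:A}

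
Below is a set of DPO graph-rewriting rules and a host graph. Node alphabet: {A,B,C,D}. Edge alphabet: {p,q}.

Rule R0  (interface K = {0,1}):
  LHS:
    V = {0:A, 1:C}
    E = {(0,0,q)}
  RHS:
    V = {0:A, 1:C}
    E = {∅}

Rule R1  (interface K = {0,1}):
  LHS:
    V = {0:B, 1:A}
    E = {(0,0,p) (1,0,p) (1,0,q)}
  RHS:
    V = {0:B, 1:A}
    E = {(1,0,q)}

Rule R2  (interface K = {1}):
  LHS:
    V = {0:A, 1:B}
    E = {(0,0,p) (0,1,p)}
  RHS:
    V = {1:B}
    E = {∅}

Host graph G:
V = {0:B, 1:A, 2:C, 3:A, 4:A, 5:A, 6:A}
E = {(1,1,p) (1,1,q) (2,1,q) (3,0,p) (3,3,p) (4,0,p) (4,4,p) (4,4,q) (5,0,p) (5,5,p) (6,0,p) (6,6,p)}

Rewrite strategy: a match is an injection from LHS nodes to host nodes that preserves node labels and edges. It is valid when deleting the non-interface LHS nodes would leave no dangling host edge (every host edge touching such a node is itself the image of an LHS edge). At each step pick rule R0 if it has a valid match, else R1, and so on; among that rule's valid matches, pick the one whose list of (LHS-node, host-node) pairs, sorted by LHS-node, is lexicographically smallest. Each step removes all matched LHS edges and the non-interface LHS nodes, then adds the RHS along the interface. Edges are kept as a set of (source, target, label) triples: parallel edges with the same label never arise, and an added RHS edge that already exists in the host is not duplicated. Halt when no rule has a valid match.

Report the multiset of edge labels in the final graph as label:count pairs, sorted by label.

Answer: p:1 q:1

Rewrite trace:
initial: |V|=7 |E|=12  E = 1-p->1 1-q->1 2-q->1 3-p->0 3-p->3 4-p->0 4-p->4 4-q->4 5-p->0 5-p->5 6-p->0 6-p->6
step 1: apply R0 at {0↦1, 1↦2}  → |V|=7 |E|=11  E = 1-p->1 2-q->1 3-p->0 3-p->3 4-p->0 4-p->4 4-q->4 5-p->0 5-p->5 6-p->0 6-p->6
step 2: apply R0 at {0↦4, 1↦2}  → |V|=7 |E|=10  E = 1-p->1 2-q->1 3-p->0 3-p->3 4-p->0 4-p->4 5-p->0 5-p->5 6-p->0 6-p->6
step 3: apply R2 at {0↦3, 1↦0}  → |V|=6 |E|=8  E = 1-p->1 2-q->1 4-p->0 4-p->4 5-p->0 5-p->5 6-p->0 6-p->6
step 4: apply R2 at {0↦4, 1↦0}  → |V|=5 |E|=6  E = 1-p->1 2-q->1 5-p->0 5-p->5 6-p->0 6-p->6
step 5: apply R2 at {0↦5, 1↦0}  → |V|=4 |E|=4  E = 1-p->1 2-q->1 6-p->0 6-p->6
step 6: apply R2 at {0↦6, 1↦0}  → |V|=3 |E|=2  E = 1-p->1 2-q->1
normal form: no rule applies after step 6
NF edges: [(1, 1, 'p'), (2, 1, 'q')]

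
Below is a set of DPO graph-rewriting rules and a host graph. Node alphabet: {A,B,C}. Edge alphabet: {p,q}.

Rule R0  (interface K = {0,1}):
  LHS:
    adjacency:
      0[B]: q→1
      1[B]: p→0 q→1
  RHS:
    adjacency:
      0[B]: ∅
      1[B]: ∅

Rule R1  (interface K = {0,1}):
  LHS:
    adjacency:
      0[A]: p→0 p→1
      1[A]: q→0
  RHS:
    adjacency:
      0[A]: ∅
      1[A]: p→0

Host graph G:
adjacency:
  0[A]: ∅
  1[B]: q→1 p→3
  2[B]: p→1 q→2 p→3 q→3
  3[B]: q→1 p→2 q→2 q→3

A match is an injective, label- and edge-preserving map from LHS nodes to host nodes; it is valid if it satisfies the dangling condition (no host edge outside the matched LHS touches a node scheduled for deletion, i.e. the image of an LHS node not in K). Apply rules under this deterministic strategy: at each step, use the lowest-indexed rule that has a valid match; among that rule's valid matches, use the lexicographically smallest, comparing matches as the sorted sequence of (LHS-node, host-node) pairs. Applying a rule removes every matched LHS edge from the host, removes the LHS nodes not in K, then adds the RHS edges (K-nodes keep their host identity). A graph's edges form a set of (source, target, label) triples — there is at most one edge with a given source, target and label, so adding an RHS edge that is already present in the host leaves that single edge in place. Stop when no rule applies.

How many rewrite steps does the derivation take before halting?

Answer: 3

Rewrite trace:
[0] host  ⇒  4 nodes, 10 edges  {1-q->1 1-p->3 2-p->1 2-q->2 2-p->3 2-q->3 3-q->1 3-p->2 3-q->2 3-q->3}
[1] R0 @ {0↦2, 1↦3}  ⇒  4 nodes, 7 edges  {1-q->1 1-p->3 2-p->1 2-q->2 2-p->3 3-q->1 3-q->2}
[2] R0 @ {0↦3, 1↦1}  ⇒  4 nodes, 4 edges  {2-p->1 2-q->2 2-p->3 3-q->2}
[3] R0 @ {0↦3, 1↦2}  ⇒  4 nodes, 1 edges  {2-p->1}
normal form: no rule applies after step 3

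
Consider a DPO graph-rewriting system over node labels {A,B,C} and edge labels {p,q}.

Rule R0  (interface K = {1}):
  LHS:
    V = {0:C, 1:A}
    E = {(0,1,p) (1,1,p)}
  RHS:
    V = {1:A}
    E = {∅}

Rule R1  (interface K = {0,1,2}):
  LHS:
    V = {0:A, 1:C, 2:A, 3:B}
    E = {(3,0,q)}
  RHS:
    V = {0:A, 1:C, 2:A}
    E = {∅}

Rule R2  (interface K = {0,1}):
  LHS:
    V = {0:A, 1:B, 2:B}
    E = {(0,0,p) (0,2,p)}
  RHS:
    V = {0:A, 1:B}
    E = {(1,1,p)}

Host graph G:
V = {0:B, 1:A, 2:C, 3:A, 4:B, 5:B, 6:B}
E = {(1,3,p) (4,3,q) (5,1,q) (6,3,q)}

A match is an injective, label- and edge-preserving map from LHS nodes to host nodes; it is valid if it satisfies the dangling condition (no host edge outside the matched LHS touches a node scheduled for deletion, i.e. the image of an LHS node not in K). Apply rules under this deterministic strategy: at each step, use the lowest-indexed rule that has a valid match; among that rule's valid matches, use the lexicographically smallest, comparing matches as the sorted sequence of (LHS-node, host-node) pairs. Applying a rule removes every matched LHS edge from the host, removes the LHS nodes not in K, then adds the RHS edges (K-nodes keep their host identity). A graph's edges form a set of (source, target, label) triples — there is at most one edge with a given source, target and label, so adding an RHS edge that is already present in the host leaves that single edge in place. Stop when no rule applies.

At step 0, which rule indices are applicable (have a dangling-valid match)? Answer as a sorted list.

R0: no valid match — LHS pattern not found
R1: 3 valid matches — {0↦1, 1↦2, 2↦3, 3↦5}, {0↦3, 1↦2, 2↦1, 3↦4}, {0↦3, 1↦2, 2↦1, 3↦6}
R2: no valid match — LHS pattern not found

Answer: [R1]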